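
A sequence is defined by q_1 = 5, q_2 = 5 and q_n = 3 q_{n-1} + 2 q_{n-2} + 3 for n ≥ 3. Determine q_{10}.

q_3 = 3·5 + 2·5 + 3 = 28
q_4 = 3·28 + 2·5 + 3 = 97
q_5 = 3·97 + 2·28 + 3 = 350
q_6 = 3·350 + 2·97 + 3 = 1247
q_7 = 3·1247 + 2·350 + 3 = 4444
q_8 = 3·4444 + 2·1247 + 3 = 15829
q_9 = 3·15829 + 2·4444 + 3 = 56378
q_{10} = 3·56378 + 2·15829 + 3 = 200795

200795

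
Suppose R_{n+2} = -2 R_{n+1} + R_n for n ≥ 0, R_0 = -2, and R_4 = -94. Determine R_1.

Let R_1 = x.
R_2 = -2 - 2x
R_3 = 4 + 5x
R_4 = -10 - 12x
So -10 - 12x = -94, giving x = 7.

7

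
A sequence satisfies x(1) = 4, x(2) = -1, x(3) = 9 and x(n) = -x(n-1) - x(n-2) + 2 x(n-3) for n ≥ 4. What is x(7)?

x(4) = -9 - (-1) + 2*4 = 0
x(5) = -0 - 9 + 2*(-1) = -11
x(6) = -(-11) - 0 + 2*9 = 29
x(7) = -29 - (-11) + 2*0 = -18

-18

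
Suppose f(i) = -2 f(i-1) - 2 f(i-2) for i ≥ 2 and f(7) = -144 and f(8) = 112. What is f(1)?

4

Rearranging, f(i-2) = (f(i) + 2 f(i-1)) / -2.
f(6) = (112 + 2·(-144)) / -2 = -176/-2 = 88
f(5) = (-144 + 2·88) / -2 = 32/-2 = -16
f(4) = (88 + 2·(-16)) / -2 = 56/-2 = -28
f(3) = (-16 + 2·(-28)) / -2 = -72/-2 = 36
f(2) = (-28 + 2·36) / -2 = 44/-2 = -22
f(1) = (36 + 2·(-22)) / -2 = -8/-2 = 4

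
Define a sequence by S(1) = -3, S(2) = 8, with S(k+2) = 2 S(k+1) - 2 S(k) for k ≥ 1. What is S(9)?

-48

S(3) = 2(8) - 2(-3) = 22
S(4) = 2(22) - 2(8) = 28
S(5) = 2(28) - 2(22) = 12
S(6) = 2(12) - 2(28) = -32
S(7) = 2(-32) - 2(12) = -88
S(8) = 2(-88) - 2(-32) = -112
S(9) = 2(-112) - 2(-88) = -48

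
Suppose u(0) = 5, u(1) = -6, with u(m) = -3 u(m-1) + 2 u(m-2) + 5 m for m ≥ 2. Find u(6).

u(2) = -3*(-6) + 2*5 + 10 = 38
u(3) = -3*38 + 2*(-6) + 15 = -111
u(4) = -3*(-111) + 2*38 + 20 = 429
u(5) = -3*429 + 2*(-111) + 25 = -1484
u(6) = -3*(-1484) + 2*429 + 30 = 5340

5340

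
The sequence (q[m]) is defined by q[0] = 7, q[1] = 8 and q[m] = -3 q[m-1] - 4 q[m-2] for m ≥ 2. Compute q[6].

q[2] = -3·8 - 4·7 = -52
q[3] = -3·(-52) - 4·8 = 124
q[4] = -3·124 - 4·(-52) = -164
q[5] = -3·(-164) - 4·124 = -4
q[6] = -3·(-4) - 4·(-164) = 668

668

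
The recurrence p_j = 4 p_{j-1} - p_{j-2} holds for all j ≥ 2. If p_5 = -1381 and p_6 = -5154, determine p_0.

6

Rearranging, p_{j-2} = -(p_j - 4 p_{j-1}).
p_4 = -(-5154 - 4·(-1381)) = -370
p_3 = -(-1381 - 4·(-370)) = -99
p_2 = -(-370 - 4·(-99)) = -26
p_1 = -(-99 - 4·(-26)) = -5
p_0 = -(-26 - 4·(-5)) = 6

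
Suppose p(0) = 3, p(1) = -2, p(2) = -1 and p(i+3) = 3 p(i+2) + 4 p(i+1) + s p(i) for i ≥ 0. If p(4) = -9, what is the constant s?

4

p(3) = -11 + 3s
p(4) = -37 + 7s
So -37 + 7s = -9, giving s = 4.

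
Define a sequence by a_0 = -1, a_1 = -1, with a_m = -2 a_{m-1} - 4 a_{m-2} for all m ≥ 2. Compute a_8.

384

a_2 = -2·(-1) - 4·(-1) = 6
a_3 = -2·6 - 4·(-1) = -8
a_4 = -2·(-8) - 4·6 = -8
a_5 = -2·(-8) - 4·(-8) = 48
a_6 = -2·48 - 4·(-8) = -64
a_7 = -2·(-64) - 4·48 = -64
a_8 = -2·(-64) - 4·(-64) = 384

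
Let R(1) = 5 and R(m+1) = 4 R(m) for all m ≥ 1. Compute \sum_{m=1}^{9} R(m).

R(2) = 4·5 = 20
R(3) = 4·20 = 80
R(4) = 4·80 = 320
R(5) = 4·320 = 1280
R(6) = 4·1280 = 5120
R(7) = 4·5120 = 20480
R(8) = 4·20480 = 81920
R(9) = 4·81920 = 327680
Sum = 5 + 20 + 80 + 320 + 1280 + 5120 + 20480 + 81920 + 327680 = 436905

436905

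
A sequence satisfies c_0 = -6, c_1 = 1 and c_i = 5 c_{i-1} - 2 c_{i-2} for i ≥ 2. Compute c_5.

1739

c_2 = 5(1) - 2(-6) = 17
c_3 = 5(17) - 2(1) = 83
c_4 = 5(83) - 2(17) = 381
c_5 = 5(381) - 2(83) = 1739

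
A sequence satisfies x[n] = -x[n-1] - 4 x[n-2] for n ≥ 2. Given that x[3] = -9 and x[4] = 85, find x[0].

Rearranging, x[n-2] = (x[n] + x[n-1]) / -4.
x[2] = (85 + (-9)) / -4 = 76/-4 = -19
x[1] = (-9 + (-19)) / -4 = -28/-4 = 7
x[0] = (-19 + 7) / -4 = -12/-4 = 3

3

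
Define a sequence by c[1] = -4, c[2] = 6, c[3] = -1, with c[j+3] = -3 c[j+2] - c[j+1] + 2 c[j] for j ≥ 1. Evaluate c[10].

-3519

c[4] = -3*(-1) - 6 + 2*(-4) = -11
c[5] = -3*(-11) - (-1) + 2*6 = 46
c[6] = -3*46 - (-11) + 2*(-1) = -129
c[7] = -3*(-129) - 46 + 2*(-11) = 319
c[8] = -3*319 - (-129) + 2*46 = -736
c[9] = -3*(-736) - 319 + 2*(-129) = 1631
c[10] = -3*1631 - (-736) + 2*319 = -3519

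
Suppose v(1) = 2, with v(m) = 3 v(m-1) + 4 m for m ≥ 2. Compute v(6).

v(2) = 3*2 + 8 = 14
v(3) = 3*14 + 12 = 54
v(4) = 3*54 + 16 = 178
v(5) = 3*178 + 20 = 554
v(6) = 3*554 + 24 = 1686

1686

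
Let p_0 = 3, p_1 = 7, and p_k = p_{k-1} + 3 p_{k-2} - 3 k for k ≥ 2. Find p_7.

p_2 = 7 + 3·3 - 6 = 10
p_3 = 10 + 3·7 - 9 = 22
p_4 = 22 + 3·10 - 12 = 40
p_5 = 40 + 3·22 - 15 = 91
p_6 = 91 + 3·40 - 18 = 193
p_7 = 193 + 3·91 - 21 = 445

445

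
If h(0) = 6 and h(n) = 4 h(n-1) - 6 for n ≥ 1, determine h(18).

274877906946

The fixed point is -6/(1 - 4) = 2, so h(n) - 2 = 4(h(n-1) - 2).
Hence h(n) = 4·4^n + 2.
h(18) = 4·4^{18} + 2 = 4·68719476736 + 2 = 274877906946.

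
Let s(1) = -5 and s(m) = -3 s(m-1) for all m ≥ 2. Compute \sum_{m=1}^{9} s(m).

-24605

s(2) = -3*(-5) = 15
s(3) = -3*15 = -45
s(4) = -3*(-45) = 135
s(5) = -3*135 = -405
s(6) = -3*(-405) = 1215
s(7) = -3*1215 = -3645
s(8) = -3*(-3645) = 10935
s(9) = -3*10935 = -32805
Sum = (-5) + 15 + (-45) + 135 + (-405) + 1215 + (-3645) + 10935 + (-32805) = -24605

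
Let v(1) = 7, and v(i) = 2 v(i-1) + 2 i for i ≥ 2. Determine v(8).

v(2) = 2*7 + 4 = 18
v(3) = 2*18 + 6 = 42
v(4) = 2*42 + 8 = 92
v(5) = 2*92 + 10 = 194
v(6) = 2*194 + 12 = 400
v(7) = 2*400 + 14 = 814
v(8) = 2*814 + 16 = 1644

1644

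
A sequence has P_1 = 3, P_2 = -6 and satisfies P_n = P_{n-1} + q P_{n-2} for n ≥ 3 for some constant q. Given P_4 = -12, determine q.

2

P_3 = -6 + 3q
P_4 = -6 - 3q
So -6 - 3q = -12, giving q = 2.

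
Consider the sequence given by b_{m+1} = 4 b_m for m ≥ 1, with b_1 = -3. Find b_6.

b_2 = 4(-3) = -12
b_3 = 4(-12) = -48
b_4 = 4(-48) = -192
b_5 = 4(-192) = -768
b_6 = 4(-768) = -3072

-3072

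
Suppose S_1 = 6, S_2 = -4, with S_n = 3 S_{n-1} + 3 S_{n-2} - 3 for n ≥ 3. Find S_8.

-804

S_3 = 3(-4) + 3(6) - 3 = 3
S_4 = 3(3) + 3(-4) - 3 = -6
S_5 = 3(-6) + 3(3) - 3 = -12
S_6 = 3(-12) + 3(-6) - 3 = -57
S_7 = 3(-57) + 3(-12) - 3 = -210
S_8 = 3(-210) + 3(-57) - 3 = -804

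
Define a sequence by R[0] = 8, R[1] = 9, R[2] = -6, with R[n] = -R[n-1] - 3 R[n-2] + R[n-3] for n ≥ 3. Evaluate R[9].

R[3] = -(-6) - 3·9 + 8 = -13
R[4] = -(-13) - 3·(-6) + 9 = 40
R[5] = -40 - 3·(-13) + (-6) = -7
R[6] = -(-7) - 3·40 + (-13) = -126
R[7] = -(-126) - 3·(-7) + 40 = 187
R[8] = -187 - 3·(-126) + (-7) = 184
R[9] = -184 - 3·187 + (-126) = -871

-871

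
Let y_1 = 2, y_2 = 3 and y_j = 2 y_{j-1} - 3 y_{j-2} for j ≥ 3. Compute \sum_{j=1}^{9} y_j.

194

y_3 = 2*3 - 3*2 = 0
y_4 = 2*0 - 3*3 = -9
y_5 = 2*(-9) - 3*0 = -18
y_6 = 2*(-18) - 3*(-9) = -9
y_7 = 2*(-9) - 3*(-18) = 36
y_8 = 2*36 - 3*(-9) = 99
y_9 = 2*99 - 3*36 = 90
Sum = 2 + 3 + 0 + (-9) + (-18) + (-9) + 36 + 99 + 90 = 194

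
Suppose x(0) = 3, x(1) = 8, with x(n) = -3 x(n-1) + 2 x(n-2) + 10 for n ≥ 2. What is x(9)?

x(2) = -3*8 + 2*3 + 10 = -8
x(3) = -3*(-8) + 2*8 + 10 = 50
x(4) = -3*50 + 2*(-8) + 10 = -156
x(5) = -3*(-156) + 2*50 + 10 = 578
x(6) = -3*578 + 2*(-156) + 10 = -2036
x(7) = -3*(-2036) + 2*578 + 10 = 7274
x(8) = -3*7274 + 2*(-2036) + 10 = -25884
x(9) = -3*(-25884) + 2*7274 + 10 = 92210

92210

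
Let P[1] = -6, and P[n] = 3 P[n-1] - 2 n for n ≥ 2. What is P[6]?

P[2] = 3*(-6) - 4 = -22
P[3] = 3*(-22) - 6 = -72
P[4] = 3*(-72) - 8 = -224
P[5] = 3*(-224) - 10 = -682
P[6] = 3*(-682) - 12 = -2058

-2058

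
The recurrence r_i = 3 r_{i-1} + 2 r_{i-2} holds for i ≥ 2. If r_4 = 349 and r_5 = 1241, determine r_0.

7

Rearranging, r_{i-2} = (r_i - 3 r_{i-1}) / 2.
r_3 = (1241 - 3*349) / 2 = 194/2 = 97
r_2 = (349 - 3*97) / 2 = 58/2 = 29
r_1 = (97 - 3*29) / 2 = 10/2 = 5
r_0 = (29 - 3*5) / 2 = 14/2 = 7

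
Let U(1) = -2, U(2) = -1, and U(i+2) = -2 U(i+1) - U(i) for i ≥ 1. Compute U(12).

U(3) = -2(-1) - (-2) = 4
U(4) = -2(4) - (-1) = -7
U(5) = -2(-7) - 4 = 10
U(6) = -2(10) - (-7) = -13
U(7) = -2(-13) - 10 = 16
U(8) = -2(16) - (-13) = -19
U(9) = -2(-19) - 16 = 22
U(10) = -2(22) - (-19) = -25
U(11) = -2(-25) - 22 = 28
U(12) = -2(28) - (-25) = -31

-31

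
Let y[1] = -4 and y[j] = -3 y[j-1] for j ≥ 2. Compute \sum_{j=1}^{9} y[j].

y[2] = -3·(-4) = 12
y[3] = -3·12 = -36
y[4] = -3·(-36) = 108
y[5] = -3·108 = -324
y[6] = -3·(-324) = 972
y[7] = -3·972 = -2916
y[8] = -3·(-2916) = 8748
y[9] = -3·8748 = -26244
Sum = (-4) + 12 + (-36) + 108 + (-324) + 972 + (-2916) + 8748 + (-26244) = -19684

-19684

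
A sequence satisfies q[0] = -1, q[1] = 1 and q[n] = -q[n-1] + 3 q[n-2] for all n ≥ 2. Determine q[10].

q[2] = -1 + 3(-1) = -4
q[3] = -(-4) + 3(1) = 7
q[4] = -7 + 3(-4) = -19
q[5] = -(-19) + 3(7) = 40
q[6] = -40 + 3(-19) = -97
q[7] = -(-97) + 3(40) = 217
q[8] = -217 + 3(-97) = -508
q[9] = -(-508) + 3(217) = 1159
q[10] = -1159 + 3(-508) = -2683

-2683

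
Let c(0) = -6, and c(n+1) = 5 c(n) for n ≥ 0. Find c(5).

c(1) = 5*(-6) = -30
c(2) = 5*(-30) = -150
c(3) = 5*(-150) = -750
c(4) = 5*(-750) = -3750
c(5) = 5*(-3750) = -18750

-18750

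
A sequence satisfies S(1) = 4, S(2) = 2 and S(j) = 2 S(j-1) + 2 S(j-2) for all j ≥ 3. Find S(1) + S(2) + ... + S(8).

S(3) = 2(2) + 2(4) = 12
S(4) = 2(12) + 2(2) = 28
S(5) = 2(28) + 2(12) = 80
S(6) = 2(80) + 2(28) = 216
S(7) = 2(216) + 2(80) = 592
S(8) = 2(592) + 2(216) = 1616
Sum = 4 + 2 + 12 + 28 + 80 + 216 + 592 + 1616 = 2550

2550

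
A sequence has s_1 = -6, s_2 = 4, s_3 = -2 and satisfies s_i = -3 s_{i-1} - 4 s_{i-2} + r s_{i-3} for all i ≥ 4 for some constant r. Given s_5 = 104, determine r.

3

s_4 = -10 - 6r
s_5 = 38 + 22r
So 38 + 22r = 104, giving r = 3.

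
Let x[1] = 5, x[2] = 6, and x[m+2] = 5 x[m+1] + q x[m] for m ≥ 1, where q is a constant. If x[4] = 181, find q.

x[3] = 30 + 5q
x[4] = 150 + 31q
So 150 + 31q = 181, giving q = 1.

1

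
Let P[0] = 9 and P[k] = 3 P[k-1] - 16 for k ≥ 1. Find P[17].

The fixed point is -16/(1 - 3) = 8, so P[k] - 8 = 3(P[k-1] - 8).
Hence P[k] = 1·3^k + 8.
P[17] = 1·3^{17} + 8 = 1·129140163 + 8 = 129140171.

129140171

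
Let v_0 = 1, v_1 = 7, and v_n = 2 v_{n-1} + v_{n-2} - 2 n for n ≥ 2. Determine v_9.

3543

v_2 = 2(7) + 1 - 4 = 11
v_3 = 2(11) + 7 - 6 = 23
v_4 = 2(23) + 11 - 8 = 49
v_5 = 2(49) + 23 - 10 = 111
v_6 = 2(111) + 49 - 12 = 259
v_7 = 2(259) + 111 - 14 = 615
v_8 = 2(615) + 259 - 16 = 1473
v_9 = 2(1473) + 615 - 18 = 3543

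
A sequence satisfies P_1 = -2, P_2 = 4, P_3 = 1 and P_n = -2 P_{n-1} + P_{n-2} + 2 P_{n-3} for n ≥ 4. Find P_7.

P_4 = -2·1 + 4 + 2·(-2) = -2
P_5 = -2·(-2) + 1 + 2·4 = 13
P_6 = -2·13 + (-2) + 2·1 = -26
P_7 = -2·(-26) + 13 + 2·(-2) = 61

61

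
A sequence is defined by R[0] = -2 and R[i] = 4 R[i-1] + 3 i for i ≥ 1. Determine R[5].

-689

R[1] = 4(-2) + 3 = -5
R[2] = 4(-5) + 6 = -14
R[3] = 4(-14) + 9 = -47
R[4] = 4(-47) + 12 = -176
R[5] = 4(-176) + 15 = -689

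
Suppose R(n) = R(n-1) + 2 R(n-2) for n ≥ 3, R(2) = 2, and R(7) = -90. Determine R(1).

-6

Let R(1) = z.
R(3) = 2 + 2z
R(4) = 6 + 2z
R(5) = 10 + 6z
R(6) = 22 + 10z
R(7) = 42 + 22z
So 42 + 22z = -90, giving z = -6.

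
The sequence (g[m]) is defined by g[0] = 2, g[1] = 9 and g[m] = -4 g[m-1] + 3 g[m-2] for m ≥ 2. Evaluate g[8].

-316110

g[2] = -4*9 + 3*2 = -30
g[3] = -4*(-30) + 3*9 = 147
g[4] = -4*147 + 3*(-30) = -678
g[5] = -4*(-678) + 3*147 = 3153
g[6] = -4*3153 + 3*(-678) = -14646
g[7] = -4*(-14646) + 3*3153 = 68043
g[8] = -4*68043 + 3*(-14646) = -316110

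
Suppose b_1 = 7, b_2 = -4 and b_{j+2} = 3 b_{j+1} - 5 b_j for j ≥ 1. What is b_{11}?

-34472

b_3 = 3(-4) - 5(7) = -47
b_4 = 3(-47) - 5(-4) = -121
b_5 = 3(-121) - 5(-47) = -128
b_6 = 3(-128) - 5(-121) = 221
b_7 = 3(221) - 5(-128) = 1303
b_8 = 3(1303) - 5(221) = 2804
b_9 = 3(2804) - 5(1303) = 1897
b_{10} = 3(1897) - 5(2804) = -8329
b_{11} = 3(-8329) - 5(1897) = -34472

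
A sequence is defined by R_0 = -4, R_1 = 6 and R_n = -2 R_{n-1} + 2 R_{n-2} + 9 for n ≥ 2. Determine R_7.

R_2 = -2(6) + 2(-4) + 9 = -11
R_3 = -2(-11) + 2(6) + 9 = 43
R_4 = -2(43) + 2(-11) + 9 = -99
R_5 = -2(-99) + 2(43) + 9 = 293
R_6 = -2(293) + 2(-99) + 9 = -775
R_7 = -2(-775) + 2(293) + 9 = 2145

2145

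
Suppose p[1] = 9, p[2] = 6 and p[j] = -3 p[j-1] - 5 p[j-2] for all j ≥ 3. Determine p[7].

1737

p[3] = -3·6 - 5·9 = -63
p[4] = -3·(-63) - 5·6 = 159
p[5] = -3·159 - 5·(-63) = -162
p[6] = -3·(-162) - 5·159 = -309
p[7] = -3·(-309) - 5·(-162) = 1737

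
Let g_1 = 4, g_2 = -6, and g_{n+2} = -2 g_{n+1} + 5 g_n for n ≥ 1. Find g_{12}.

-1981454

g_3 = -2(-6) + 5(4) = 32
g_4 = -2(32) + 5(-6) = -94
g_5 = -2(-94) + 5(32) = 348
g_6 = -2(348) + 5(-94) = -1166
g_7 = -2(-1166) + 5(348) = 4072
g_8 = -2(4072) + 5(-1166) = -13974
g_9 = -2(-13974) + 5(4072) = 48308
g_{10} = -2(48308) + 5(-13974) = -166486
g_{11} = -2(-166486) + 5(48308) = 574512
g_{12} = -2(574512) + 5(-166486) = -1981454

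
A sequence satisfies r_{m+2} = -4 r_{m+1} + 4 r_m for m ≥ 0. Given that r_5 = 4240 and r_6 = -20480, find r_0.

-5

Rearranging, r_{m-2} = (r_m + 4 r_{m-1}) / 4.
r_4 = (-20480 + 4*4240) / 4 = -3520/4 = -880
r_3 = (4240 + 4*(-880)) / 4 = 720/4 = 180
r_2 = (-880 + 4*180) / 4 = -160/4 = -40
r_1 = (180 + 4*(-40)) / 4 = 20/4 = 5
r_0 = (-40 + 4*5) / 4 = -20/4 = -5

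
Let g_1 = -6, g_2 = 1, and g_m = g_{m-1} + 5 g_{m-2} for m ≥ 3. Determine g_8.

-2579

g_3 = 1 + 5·(-6) = -29
g_4 = (-29) + 5·1 = -24
g_5 = (-24) + 5·(-29) = -169
g_6 = (-169) + 5·(-24) = -289
g_7 = (-289) + 5·(-169) = -1134
g_8 = (-1134) + 5·(-289) = -2579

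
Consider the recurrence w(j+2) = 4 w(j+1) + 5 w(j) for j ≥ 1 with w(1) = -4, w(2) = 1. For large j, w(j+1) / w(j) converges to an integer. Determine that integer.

5

The characteristic equation is r^2 - 4r - 5 = 0, which factors as (r - 5)(r + 1) = 0.
So the roots are 5 and -1. Since |5| > |-1| and the coefficient of 5^j is non-zero, the ratio tends to 5.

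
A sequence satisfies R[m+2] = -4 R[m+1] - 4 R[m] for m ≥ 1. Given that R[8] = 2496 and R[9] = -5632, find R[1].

Rearranging, R[m-2] = (R[m] + 4 R[m-1]) / -4.
R[7] = (-5632 + 4(2496)) / -4 = 4352/-4 = -1088
R[6] = (2496 + 4(-1088)) / -4 = -1856/-4 = 464
R[5] = (-1088 + 4(464)) / -4 = 768/-4 = -192
R[4] = (464 + 4(-192)) / -4 = -304/-4 = 76
R[3] = (-192 + 4(76)) / -4 = 112/-4 = -28
R[2] = (76 + 4(-28)) / -4 = -36/-4 = 9
R[1] = (-28 + 4(9)) / -4 = 8/-4 = -2

-2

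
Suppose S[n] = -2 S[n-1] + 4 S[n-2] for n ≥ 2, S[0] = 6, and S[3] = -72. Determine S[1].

Let S[1] = w.
S[2] = 24 - 2w
S[3] = -48 + 8w
So -48 + 8w = -72, giving w = -3.

-3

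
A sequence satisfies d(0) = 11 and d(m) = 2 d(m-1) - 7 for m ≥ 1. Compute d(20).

4194311

The fixed point is -7/(1 - 2) = 7, so d(m) - 7 = 2(d(m-1) - 7).
Hence d(m) = 4·2^m + 7.
d(20) = 4·2^{20} + 7 = 4·1048576 + 7 = 4194311.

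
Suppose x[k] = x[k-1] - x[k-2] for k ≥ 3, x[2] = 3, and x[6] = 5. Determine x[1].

Let x[1] = v.
x[3] = 3 - v
x[4] = -v
x[5] = -3
x[6] = -3 + v
So -3 + v = 5, giving v = 8.

8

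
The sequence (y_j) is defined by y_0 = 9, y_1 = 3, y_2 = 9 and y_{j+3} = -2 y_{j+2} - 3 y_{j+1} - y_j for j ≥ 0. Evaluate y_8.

39

y_3 = -2*9 - 3*3 - 9 = -36
y_4 = -2*(-36) - 3*9 - 3 = 42
y_5 = -2*42 - 3*(-36) - 9 = 15
y_6 = -2*15 - 3*42 - (-36) = -120
y_7 = -2*(-120) - 3*15 - 42 = 153
y_8 = -2*153 - 3*(-120) - 15 = 39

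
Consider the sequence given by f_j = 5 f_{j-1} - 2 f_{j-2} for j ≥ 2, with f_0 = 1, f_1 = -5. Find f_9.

-1127885

f_2 = 5*(-5) - 2*1 = -27
f_3 = 5*(-27) - 2*(-5) = -125
f_4 = 5*(-125) - 2*(-27) = -571
f_5 = 5*(-571) - 2*(-125) = -2605
f_6 = 5*(-2605) - 2*(-571) = -11883
f_7 = 5*(-11883) - 2*(-2605) = -54205
f_8 = 5*(-54205) - 2*(-11883) = -247259
f_9 = 5*(-247259) - 2*(-54205) = -1127885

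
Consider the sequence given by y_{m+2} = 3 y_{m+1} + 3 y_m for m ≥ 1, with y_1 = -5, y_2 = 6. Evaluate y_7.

1323

y_3 = 3(6) + 3(-5) = 3
y_4 = 3(3) + 3(6) = 27
y_5 = 3(27) + 3(3) = 90
y_6 = 3(90) + 3(27) = 351
y_7 = 3(351) + 3(90) = 1323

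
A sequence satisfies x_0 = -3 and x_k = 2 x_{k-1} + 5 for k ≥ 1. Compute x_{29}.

The fixed point is 5/(1 - 2) = -5, so x_k + 5 = 2(x_{k-1} + 5).
Hence x_k = 2·2^k - 5.
x_{29} = 2·2^{29} - 5 = 2·536870912 - 5 = 1073741819.

1073741819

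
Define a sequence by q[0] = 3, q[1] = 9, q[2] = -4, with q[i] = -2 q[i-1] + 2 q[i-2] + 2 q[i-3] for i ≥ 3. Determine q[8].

-2344

q[3] = -2*(-4) + 2*9 + 2*3 = 32
q[4] = -2*32 + 2*(-4) + 2*9 = -54
q[5] = -2*(-54) + 2*32 + 2*(-4) = 164
q[6] = -2*164 + 2*(-54) + 2*32 = -372
q[7] = -2*(-372) + 2*164 + 2*(-54) = 964
q[8] = -2*964 + 2*(-372) + 2*164 = -2344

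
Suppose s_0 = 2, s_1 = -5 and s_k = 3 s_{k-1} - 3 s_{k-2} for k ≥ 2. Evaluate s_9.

1296

s_2 = 3·(-5) - 3·2 = -21
s_3 = 3·(-21) - 3·(-5) = -48
s_4 = 3·(-48) - 3·(-21) = -81
s_5 = 3·(-81) - 3·(-48) = -99
s_6 = 3·(-99) - 3·(-81) = -54
s_7 = 3·(-54) - 3·(-99) = 135
s_8 = 3·135 - 3·(-54) = 567
s_9 = 3·567 - 3·135 = 1296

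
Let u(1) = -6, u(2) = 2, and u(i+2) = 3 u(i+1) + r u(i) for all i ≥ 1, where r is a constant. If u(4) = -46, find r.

4

u(3) = 6 - 6r
u(4) = 18 - 16r
So 18 - 16r = -46, giving r = 4.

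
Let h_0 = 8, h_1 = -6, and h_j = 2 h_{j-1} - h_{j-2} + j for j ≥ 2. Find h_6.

-26

h_2 = 2(-6) - 8 + 2 = -18
h_3 = 2(-18) - (-6) + 3 = -27
h_4 = 2(-27) - (-18) + 4 = -32
h_5 = 2(-32) - (-27) + 5 = -32
h_6 = 2(-32) - (-32) + 6 = -26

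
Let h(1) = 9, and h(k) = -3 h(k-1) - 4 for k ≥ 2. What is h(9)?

h(2) = -3·9 - 4 = -31
h(3) = -3·(-31) - 4 = 89
h(4) = -3·89 - 4 = -271
h(5) = -3·(-271) - 4 = 809
h(6) = -3·809 - 4 = -2431
h(7) = -3·(-2431) - 4 = 7289
h(8) = -3·7289 - 4 = -21871
h(9) = -3·(-21871) - 4 = 65609

65609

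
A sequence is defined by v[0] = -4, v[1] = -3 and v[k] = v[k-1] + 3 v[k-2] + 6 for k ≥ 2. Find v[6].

v[2] = (-3) + 3·(-4) + 6 = -9
v[3] = (-9) + 3·(-3) + 6 = -12
v[4] = (-12) + 3·(-9) + 6 = -33
v[5] = (-33) + 3·(-12) + 6 = -63
v[6] = (-63) + 3·(-33) + 6 = -156

-156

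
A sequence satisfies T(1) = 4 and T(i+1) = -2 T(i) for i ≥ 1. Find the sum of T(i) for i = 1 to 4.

T(2) = -2*4 = -8
T(3) = -2*(-8) = 16
T(4) = -2*16 = -32
Sum = 4 + (-8) + 16 + (-32) = -20

-20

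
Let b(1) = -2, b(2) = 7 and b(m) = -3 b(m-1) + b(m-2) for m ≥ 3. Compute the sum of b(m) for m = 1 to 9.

b(3) = -3*7 + (-2) = -23
b(4) = -3*(-23) + 7 = 76
b(5) = -3*76 + (-23) = -251
b(6) = -3*(-251) + 76 = 829
b(7) = -3*829 + (-251) = -2738
b(8) = -3*(-2738) + 829 = 9043
b(9) = -3*9043 + (-2738) = -29867
Sum = (-2) + 7 + (-23) + 76 + (-251) + 829 + (-2738) + 9043 + (-29867) = -22926

-22926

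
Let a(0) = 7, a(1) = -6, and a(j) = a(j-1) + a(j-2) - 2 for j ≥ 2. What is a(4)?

a(2) = (-6) + 7 - 2 = -1
a(3) = (-1) + (-6) - 2 = -9
a(4) = (-9) + (-1) - 2 = -12

-12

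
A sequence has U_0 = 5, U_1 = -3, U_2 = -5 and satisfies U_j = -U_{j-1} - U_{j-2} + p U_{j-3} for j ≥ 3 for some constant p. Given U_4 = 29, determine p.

U_3 = 8 + 5p
U_4 = -3 - 8p
So -3 - 8p = 29, giving p = -4.

-4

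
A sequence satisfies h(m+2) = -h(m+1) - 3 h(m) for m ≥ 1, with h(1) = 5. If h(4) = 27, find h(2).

Let h(2) = v.
h(3) = -15 - v
h(4) = 15 - 2v
So 15 - 2v = 27, giving v = -6.

-6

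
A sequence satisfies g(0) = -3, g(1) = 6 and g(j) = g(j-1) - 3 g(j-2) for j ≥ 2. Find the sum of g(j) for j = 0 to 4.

-33

g(2) = 6 - 3·(-3) = 15
g(3) = 15 - 3·6 = -3
g(4) = (-3) - 3·15 = -48
Sum = (-3) + 6 + 15 + (-3) + (-48) = -33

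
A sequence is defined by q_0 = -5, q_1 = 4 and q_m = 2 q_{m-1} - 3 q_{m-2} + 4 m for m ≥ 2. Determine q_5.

q_2 = 2·4 - 3·(-5) + 8 = 31
q_3 = 2·31 - 3·4 + 12 = 62
q_4 = 2·62 - 3·31 + 16 = 47
q_5 = 2·47 - 3·62 + 20 = -72

-72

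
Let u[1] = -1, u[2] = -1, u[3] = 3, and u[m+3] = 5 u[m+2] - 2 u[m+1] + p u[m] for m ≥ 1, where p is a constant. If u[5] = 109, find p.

u[4] = 17 - p
u[5] = 79 - 6p
So 79 - 6p = 109, giving p = -5.

-5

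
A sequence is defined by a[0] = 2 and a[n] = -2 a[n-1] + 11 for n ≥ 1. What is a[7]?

a[1] = -2*2 + 11 = 7
a[2] = -2*7 + 11 = -3
a[3] = -2*(-3) + 11 = 17
a[4] = -2*17 + 11 = -23
a[5] = -2*(-23) + 11 = 57
a[6] = -2*57 + 11 = -103
a[7] = -2*(-103) + 11 = 217

217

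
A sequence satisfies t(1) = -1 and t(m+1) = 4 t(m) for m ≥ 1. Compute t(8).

-16384

t(2) = 4*(-1) = -4
t(3) = 4*(-4) = -16
t(4) = 4*(-16) = -64
t(5) = 4*(-64) = -256
t(6) = 4*(-256) = -1024
t(7) = 4*(-1024) = -4096
t(8) = 4*(-4096) = -16384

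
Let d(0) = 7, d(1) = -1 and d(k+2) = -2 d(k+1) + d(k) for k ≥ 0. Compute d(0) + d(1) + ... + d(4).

43

d(2) = -2(-1) + 7 = 9
d(3) = -2(9) + (-1) = -19
d(4) = -2(-19) + 9 = 47
Sum = 7 + (-1) + 9 + (-19) + 47 = 43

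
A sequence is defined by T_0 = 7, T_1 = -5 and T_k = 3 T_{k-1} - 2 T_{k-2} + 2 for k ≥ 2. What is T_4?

-151

T_2 = 3(-5) - 2(7) + 2 = -27
T_3 = 3(-27) - 2(-5) + 2 = -69
T_4 = 3(-69) - 2(-27) + 2 = -151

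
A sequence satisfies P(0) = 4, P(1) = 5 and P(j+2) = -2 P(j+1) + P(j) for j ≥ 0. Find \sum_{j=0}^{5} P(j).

P(2) = -2*5 + 4 = -6
P(3) = -2*(-6) + 5 = 17
P(4) = -2*17 + (-6) = -40
P(5) = -2*(-40) + 17 = 97
Sum = 4 + 5 + (-6) + 17 + (-40) + 97 = 77

77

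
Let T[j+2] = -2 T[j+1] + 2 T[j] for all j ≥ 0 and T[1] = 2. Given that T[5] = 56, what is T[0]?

Let T[0] = y.
T[2] = -4 + 2y
T[3] = 12 - 4y
T[4] = -32 + 12y
T[5] = 88 - 32y
So 88 - 32y = 56, giving y = 1.

1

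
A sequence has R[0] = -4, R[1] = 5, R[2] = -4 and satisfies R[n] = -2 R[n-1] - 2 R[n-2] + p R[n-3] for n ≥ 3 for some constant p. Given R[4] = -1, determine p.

R[3] = -2 - 4p
R[4] = 12 + 13p
So 12 + 13p = -1, giving p = -1.

-1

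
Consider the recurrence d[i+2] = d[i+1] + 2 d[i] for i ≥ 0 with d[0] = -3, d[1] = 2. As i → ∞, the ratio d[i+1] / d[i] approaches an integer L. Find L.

2

The characteristic equation is r^2 - r - 2 = 0, which factors as (r - 2)(r + 1) = 0.
So the roots are 2 and -1. Since |2| > |-1| and the coefficient of 2^i is non-zero, the ratio tends to 2.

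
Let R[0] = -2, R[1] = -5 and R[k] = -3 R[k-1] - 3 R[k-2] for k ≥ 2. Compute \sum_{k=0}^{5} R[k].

R[2] = -3(-5) - 3(-2) = 21
R[3] = -3(21) - 3(-5) = -48
R[4] = -3(-48) - 3(21) = 81
R[5] = -3(81) - 3(-48) = -99
Sum = (-2) + (-5) + 21 + (-48) + 81 + (-99) = -52

-52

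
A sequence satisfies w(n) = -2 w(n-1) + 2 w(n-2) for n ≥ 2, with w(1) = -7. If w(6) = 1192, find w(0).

4

Let w(0) = y.
w(2) = 14 + 2y
w(3) = -42 - 4y
w(4) = 112 + 12y
w(5) = -308 - 32y
w(6) = 840 + 88y
So 840 + 88y = 1192, giving y = 4.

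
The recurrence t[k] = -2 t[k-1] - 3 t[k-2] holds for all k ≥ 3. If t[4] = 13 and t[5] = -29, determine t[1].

3

Rearranging, t[k-2] = (t[k] + 2 t[k-1]) / -3.
t[3] = (-29 + 2(13)) / -3 = -3/-3 = 1
t[2] = (13 + 2(1)) / -3 = 15/-3 = -5
t[1] = (1 + 2(-5)) / -3 = -9/-3 = 3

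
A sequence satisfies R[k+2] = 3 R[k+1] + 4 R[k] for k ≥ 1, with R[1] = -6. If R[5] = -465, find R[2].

Let R[2] = y.
R[3] = -24 + 3y
R[4] = -72 + 13y
R[5] = -312 + 51y
So -312 + 51y = -465, giving y = -3.

-3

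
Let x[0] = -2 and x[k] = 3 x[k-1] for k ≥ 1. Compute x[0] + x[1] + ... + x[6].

x[1] = 3·(-2) = -6
x[2] = 3·(-6) = -18
x[3] = 3·(-18) = -54
x[4] = 3·(-54) = -162
x[5] = 3·(-162) = -486
x[6] = 3·(-486) = -1458
Sum = (-2) + (-6) + (-18) + (-54) + (-162) + (-486) + (-1458) = -2186

-2186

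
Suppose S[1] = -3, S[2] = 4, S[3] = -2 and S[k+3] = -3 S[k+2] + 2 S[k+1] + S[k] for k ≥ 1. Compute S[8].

1441

S[4] = -3·(-2) + 2·4 + (-3) = 11
S[5] = -3·11 + 2·(-2) + 4 = -33
S[6] = -3·(-33) + 2·11 + (-2) = 119
S[7] = -3·119 + 2·(-33) + 11 = -412
S[8] = -3·(-412) + 2·119 + (-33) = 1441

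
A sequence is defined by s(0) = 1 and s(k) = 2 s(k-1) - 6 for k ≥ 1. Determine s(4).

-74

s(1) = 2(1) - 6 = -4
s(2) = 2(-4) - 6 = -14
s(3) = 2(-14) - 6 = -34
s(4) = 2(-34) - 6 = -74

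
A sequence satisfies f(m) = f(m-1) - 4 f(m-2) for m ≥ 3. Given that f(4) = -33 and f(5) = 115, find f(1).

9

Rearranging, f(m-2) = (f(m) - f(m-1)) / -4.
f(3) = (115 - (-33)) / -4 = 148/-4 = -37
f(2) = (-33 - (-37)) / -4 = 4/-4 = -1
f(1) = (-37 - (-1)) / -4 = -36/-4 = 9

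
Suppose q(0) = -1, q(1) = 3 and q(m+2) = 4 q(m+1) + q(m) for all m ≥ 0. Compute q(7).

q(2) = 4*3 + (-1) = 11
q(3) = 4*11 + 3 = 47
q(4) = 4*47 + 11 = 199
q(5) = 4*199 + 47 = 843
q(6) = 4*843 + 199 = 3571
q(7) = 4*3571 + 843 = 15127

15127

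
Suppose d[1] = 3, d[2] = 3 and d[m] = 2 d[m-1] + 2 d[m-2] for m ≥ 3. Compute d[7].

624

d[3] = 2(3) + 2(3) = 12
d[4] = 2(12) + 2(3) = 30
d[5] = 2(30) + 2(12) = 84
d[6] = 2(84) + 2(30) = 228
d[7] = 2(228) + 2(84) = 624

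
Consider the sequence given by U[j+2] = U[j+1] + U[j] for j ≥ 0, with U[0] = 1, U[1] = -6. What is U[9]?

U[2] = (-6) + 1 = -5
U[3] = (-5) + (-6) = -11
U[4] = (-11) + (-5) = -16
U[5] = (-16) + (-11) = -27
U[6] = (-27) + (-16) = -43
U[7] = (-43) + (-27) = -70
U[8] = (-70) + (-43) = -113
U[9] = (-113) + (-70) = -183

-183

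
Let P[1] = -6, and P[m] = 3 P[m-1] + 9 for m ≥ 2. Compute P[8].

P[2] = 3*(-6) + 9 = -9
P[3] = 3*(-9) + 9 = -18
P[4] = 3*(-18) + 9 = -45
P[5] = 3*(-45) + 9 = -126
P[6] = 3*(-126) + 9 = -369
P[7] = 3*(-369) + 9 = -1098
P[8] = 3*(-1098) + 9 = -3285

-3285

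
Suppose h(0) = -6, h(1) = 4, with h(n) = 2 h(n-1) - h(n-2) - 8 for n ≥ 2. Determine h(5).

-36

h(2) = 2(4) - (-6) - 8 = 6
h(3) = 2(6) - 4 - 8 = 0
h(4) = 2(0) - 6 - 8 = -14
h(5) = 2(-14) - 0 - 8 = -36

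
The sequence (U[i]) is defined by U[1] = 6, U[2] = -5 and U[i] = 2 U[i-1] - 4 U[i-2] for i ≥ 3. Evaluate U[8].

-320

U[3] = 2*(-5) - 4*6 = -34
U[4] = 2*(-34) - 4*(-5) = -48
U[5] = 2*(-48) - 4*(-34) = 40
U[6] = 2*40 - 4*(-48) = 272
U[7] = 2*272 - 4*40 = 384
U[8] = 2*384 - 4*272 = -320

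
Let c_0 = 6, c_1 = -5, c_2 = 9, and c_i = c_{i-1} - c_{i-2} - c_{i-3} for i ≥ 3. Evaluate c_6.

-25

c_3 = 9 - (-5) - 6 = 8
c_4 = 8 - 9 - (-5) = 4
c_5 = 4 - 8 - 9 = -13
c_6 = (-13) - 4 - 8 = -25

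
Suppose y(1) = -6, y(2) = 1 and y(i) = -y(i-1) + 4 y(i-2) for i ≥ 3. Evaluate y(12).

y(3) = -1 + 4·(-6) = -25
y(4) = -(-25) + 4·1 = 29
y(5) = -29 + 4·(-25) = -129
y(6) = -(-129) + 4·29 = 245
y(7) = -245 + 4·(-129) = -761
y(8) = -(-761) + 4·245 = 1741
y(9) = -1741 + 4·(-761) = -4785
y(10) = -(-4785) + 4·1741 = 11749
y(11) = -11749 + 4·(-4785) = -30889
y(12) = -(-30889) + 4·11749 = 77885

77885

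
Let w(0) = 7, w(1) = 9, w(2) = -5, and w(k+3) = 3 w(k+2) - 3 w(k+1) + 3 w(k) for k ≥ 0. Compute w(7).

w(3) = 3·(-5) - 3·9 + 3·7 = -21
w(4) = 3·(-21) - 3·(-5) + 3·9 = -21
w(5) = 3·(-21) - 3·(-21) + 3·(-5) = -15
w(6) = 3·(-15) - 3·(-21) + 3·(-21) = -45
w(7) = 3·(-45) - 3·(-15) + 3·(-21) = -153

-153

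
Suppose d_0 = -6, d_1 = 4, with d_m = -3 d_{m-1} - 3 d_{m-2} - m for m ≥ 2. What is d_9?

711

d_2 = -3*4 - 3*(-6) - 2 = 4
d_3 = -3*4 - 3*4 - 3 = -27
d_4 = -3*(-27) - 3*4 - 4 = 65
d_5 = -3*65 - 3*(-27) - 5 = -119
d_6 = -3*(-119) - 3*65 - 6 = 156
d_7 = -3*156 - 3*(-119) - 7 = -118
d_8 = -3*(-118) - 3*156 - 8 = -122
d_9 = -3*(-122) - 3*(-118) - 9 = 711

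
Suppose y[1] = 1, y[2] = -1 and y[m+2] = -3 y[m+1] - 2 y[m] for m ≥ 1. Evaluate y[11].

1

y[3] = -3·(-1) - 2·1 = 1
y[4] = -3·1 - 2·(-1) = -1
y[5] = -3·(-1) - 2·1 = 1
y[6] = -3·1 - 2·(-1) = -1
y[7] = -3·(-1) - 2·1 = 1
y[8] = -3·1 - 2·(-1) = -1
y[9] = -3·(-1) - 2·1 = 1
y[10] = -3·1 - 2·(-1) = -1
y[11] = -3·(-1) - 2·1 = 1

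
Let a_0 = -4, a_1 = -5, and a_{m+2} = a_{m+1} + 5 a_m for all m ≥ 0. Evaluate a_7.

a_2 = (-5) + 5·(-4) = -25
a_3 = (-25) + 5·(-5) = -50
a_4 = (-50) + 5·(-25) = -175
a_5 = (-175) + 5·(-50) = -425
a_6 = (-425) + 5·(-175) = -1300
a_7 = (-1300) + 5·(-425) = -3425

-3425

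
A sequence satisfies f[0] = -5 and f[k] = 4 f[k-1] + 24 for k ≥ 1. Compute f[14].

805306360

The fixed point is 24/(1 - 4) = -8, so f[k] + 8 = 4(f[k-1] + 8).
Hence f[k] = 3·4^k - 8.
f[14] = 3·4^{14} - 8 = 3·268435456 - 8 = 805306360.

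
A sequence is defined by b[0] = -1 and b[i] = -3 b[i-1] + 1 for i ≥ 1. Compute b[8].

-8201

b[1] = -3·(-1) + 1 = 4
b[2] = -3·4 + 1 = -11
b[3] = -3·(-11) + 1 = 34
b[4] = -3·34 + 1 = -101
b[5] = -3·(-101) + 1 = 304
b[6] = -3·304 + 1 = -911
b[7] = -3·(-911) + 1 = 2734
b[8] = -3·2734 + 1 = -8201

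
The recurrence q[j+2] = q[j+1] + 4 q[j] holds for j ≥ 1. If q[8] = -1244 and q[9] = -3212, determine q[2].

Rearranging, q[j-2] = (q[j] - q[j-1]) / 4.
q[7] = (-3212 - (-1244)) / 4 = -1968/4 = -492
q[6] = (-1244 - (-492)) / 4 = -752/4 = -188
q[5] = (-492 - (-188)) / 4 = -304/4 = -76
q[4] = (-188 - (-76)) / 4 = -112/4 = -28
q[3] = (-76 - (-28)) / 4 = -48/4 = -12
q[2] = (-28 - (-12)) / 4 = -16/4 = -4

-4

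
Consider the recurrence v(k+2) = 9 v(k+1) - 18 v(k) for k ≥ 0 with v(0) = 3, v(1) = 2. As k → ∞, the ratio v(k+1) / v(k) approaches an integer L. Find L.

The characteristic equation is r^2 - 9r + 18 = 0, which factors as (r - 6)(r - 3) = 0.
So the roots are 6 and 3. Since |6| > |3| and the coefficient of 6^k is non-zero, the ratio tends to 6.

6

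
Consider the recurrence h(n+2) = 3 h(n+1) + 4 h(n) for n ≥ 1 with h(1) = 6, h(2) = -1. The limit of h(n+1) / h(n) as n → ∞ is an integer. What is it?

The characteristic equation is r^2 - 3r - 4 = 0, which factors as (r - 4)(r + 1) = 0.
So the roots are 4 and -1. Since |4| > |-1| and the coefficient of 4^n is non-zero, the ratio tends to 4.

4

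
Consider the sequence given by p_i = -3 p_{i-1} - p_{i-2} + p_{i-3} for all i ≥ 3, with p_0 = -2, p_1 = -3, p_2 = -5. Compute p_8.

-1706

p_3 = -3*(-5) - (-3) + (-2) = 16
p_4 = -3*16 - (-5) + (-3) = -46
p_5 = -3*(-46) - 16 + (-5) = 117
p_6 = -3*117 - (-46) + 16 = -289
p_7 = -3*(-289) - 117 + (-46) = 704
p_8 = -3*704 - (-289) + 117 = -1706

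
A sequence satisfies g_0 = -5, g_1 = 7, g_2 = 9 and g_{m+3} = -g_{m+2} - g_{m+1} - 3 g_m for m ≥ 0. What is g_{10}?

g_3 = -9 - 7 - 3*(-5) = -1
g_4 = -(-1) - 9 - 3*7 = -29
g_5 = -(-29) - (-1) - 3*9 = 3
g_6 = -3 - (-29) - 3*(-1) = 29
g_7 = -29 - 3 - 3*(-29) = 55
g_8 = -55 - 29 - 3*3 = -93
g_9 = -(-93) - 55 - 3*29 = -49
g_{10} = -(-49) - (-93) - 3*55 = -23

-23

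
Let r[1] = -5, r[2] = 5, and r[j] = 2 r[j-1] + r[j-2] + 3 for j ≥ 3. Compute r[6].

145

r[3] = 2(5) + (-5) + 3 = 8
r[4] = 2(8) + 5 + 3 = 24
r[5] = 2(24) + 8 + 3 = 59
r[6] = 2(59) + 24 + 3 = 145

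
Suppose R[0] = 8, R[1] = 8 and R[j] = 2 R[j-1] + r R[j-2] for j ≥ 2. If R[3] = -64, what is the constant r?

R[2] = 16 + 8r
R[3] = 32 + 24r
So 32 + 24r = -64, giving r = -4.

-4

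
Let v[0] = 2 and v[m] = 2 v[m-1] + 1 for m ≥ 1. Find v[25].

The fixed point is 1/(1 - 2) = -1, so v[m] + 1 = 2(v[m-1] + 1).
Hence v[m] = 3·2^m - 1.
v[25] = 3·2^{25} - 1 = 3·33554432 - 1 = 100663295.

100663295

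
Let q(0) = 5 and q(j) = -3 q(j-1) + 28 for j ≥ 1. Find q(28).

-45753584909915

The fixed point is 28/(1 + 3) = 7, so q(j) - 7 = -3(q(j-1) - 7).
Hence q(j) = -2·(-3)^j + 7.
q(28) = -2·(-3)^{28} + 7 = -2·22876792454961 + 7 = -45753584909915.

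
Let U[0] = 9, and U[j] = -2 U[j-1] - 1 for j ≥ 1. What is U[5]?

U[1] = -2*9 - 1 = -19
U[2] = -2*(-19) - 1 = 37
U[3] = -2*37 - 1 = -75
U[4] = -2*(-75) - 1 = 149
U[5] = -2*149 - 1 = -299

-299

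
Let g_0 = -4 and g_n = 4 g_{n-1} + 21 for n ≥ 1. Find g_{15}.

3221225465

The fixed point is 21/(1 - 4) = -7, so g_n + 7 = 4(g_{n-1} + 7).
Hence g_n = 3·4^n - 7.
g_{15} = 3·4^{15} - 7 = 3·1073741824 - 7 = 3221225465.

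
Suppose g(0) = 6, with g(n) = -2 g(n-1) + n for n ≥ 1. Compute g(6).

g(1) = -2·6 + 1 = -11
g(2) = -2·(-11) + 2 = 24
g(3) = -2·24 + 3 = -45
g(4) = -2·(-45) + 4 = 94
g(5) = -2·94 + 5 = -183
g(6) = -2·(-183) + 6 = 372

372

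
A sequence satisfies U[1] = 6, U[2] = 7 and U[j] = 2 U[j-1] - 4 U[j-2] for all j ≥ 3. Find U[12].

U[3] = 2·7 - 4·6 = -10
U[4] = 2·(-10) - 4·7 = -48
U[5] = 2·(-48) - 4·(-10) = -56
U[6] = 2·(-56) - 4·(-48) = 80
U[7] = 2·80 - 4·(-56) = 384
U[8] = 2·384 - 4·80 = 448
U[9] = 2·448 - 4·384 = -640
U[10] = 2·(-640) - 4·448 = -3072
U[11] = 2·(-3072) - 4·(-640) = -3584
U[12] = 2·(-3584) - 4·(-3072) = 5120

5120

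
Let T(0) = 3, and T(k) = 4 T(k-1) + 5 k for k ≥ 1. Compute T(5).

5337

T(1) = 4(3) + 5 = 17
T(2) = 4(17) + 10 = 78
T(3) = 4(78) + 15 = 327
T(4) = 4(327) + 20 = 1328
T(5) = 4(1328) + 25 = 5337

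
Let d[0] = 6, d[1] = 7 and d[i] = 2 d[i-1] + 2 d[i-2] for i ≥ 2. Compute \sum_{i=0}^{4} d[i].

289

d[2] = 2(7) + 2(6) = 26
d[3] = 2(26) + 2(7) = 66
d[4] = 2(66) + 2(26) = 184
Sum = 6 + 7 + 26 + 66 + 184 = 289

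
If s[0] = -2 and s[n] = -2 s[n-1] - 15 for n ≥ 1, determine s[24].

50331643

The fixed point is -15/(1 + 2) = -5, so s[n] + 5 = -2(s[n-1] + 5).
Hence s[n] = 3·(-2)^n - 5.
s[24] = 3·(-2)^{24} - 5 = 3·16777216 - 5 = 50331643.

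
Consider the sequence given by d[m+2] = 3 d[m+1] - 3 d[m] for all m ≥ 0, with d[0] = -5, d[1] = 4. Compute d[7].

-108

d[2] = 3(4) - 3(-5) = 27
d[3] = 3(27) - 3(4) = 69
d[4] = 3(69) - 3(27) = 126
d[5] = 3(126) - 3(69) = 171
d[6] = 3(171) - 3(126) = 135
d[7] = 3(135) - 3(171) = -108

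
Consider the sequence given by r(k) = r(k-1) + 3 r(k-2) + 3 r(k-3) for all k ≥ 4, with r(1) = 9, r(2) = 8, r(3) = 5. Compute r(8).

r(4) = 5 + 3·8 + 3·9 = 56
r(5) = 56 + 3·5 + 3·8 = 95
r(6) = 95 + 3·56 + 3·5 = 278
r(7) = 278 + 3·95 + 3·56 = 731
r(8) = 731 + 3·278 + 3·95 = 1850

1850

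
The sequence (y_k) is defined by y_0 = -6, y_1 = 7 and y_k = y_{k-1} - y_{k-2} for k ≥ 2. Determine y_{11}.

-13

y_2 = 7 - (-6) = 13
y_3 = 13 - 7 = 6
y_4 = 6 - 13 = -7
y_5 = (-7) - 6 = -13
y_6 = (-13) - (-7) = -6
y_7 = (-6) - (-13) = 7
y_8 = 7 - (-6) = 13
y_9 = 13 - 7 = 6
y_{10} = 6 - 13 = -7
y_{11} = (-7) - 6 = -13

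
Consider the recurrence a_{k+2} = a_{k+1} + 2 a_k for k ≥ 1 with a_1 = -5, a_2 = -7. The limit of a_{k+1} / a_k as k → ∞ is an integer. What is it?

2

The characteristic equation is r^2 - r - 2 = 0, which factors as (r - 2)(r + 1) = 0.
So the roots are 2 and -1. Since |2| > |-1| and the coefficient of 2^k is non-zero, the ratio tends to 2.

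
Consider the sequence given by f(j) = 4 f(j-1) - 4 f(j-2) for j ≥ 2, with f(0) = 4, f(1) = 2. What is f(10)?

-26624

f(2) = 4*2 - 4*4 = -8
f(3) = 4*(-8) - 4*2 = -40
f(4) = 4*(-40) - 4*(-8) = -128
f(5) = 4*(-128) - 4*(-40) = -352
f(6) = 4*(-352) - 4*(-128) = -896
f(7) = 4*(-896) - 4*(-352) = -2176
f(8) = 4*(-2176) - 4*(-896) = -5120
f(9) = 4*(-5120) - 4*(-2176) = -11776
f(10) = 4*(-11776) - 4*(-5120) = -26624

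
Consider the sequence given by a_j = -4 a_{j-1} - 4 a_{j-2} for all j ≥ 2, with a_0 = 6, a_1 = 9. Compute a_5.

a_2 = -4(9) - 4(6) = -60
a_3 = -4(-60) - 4(9) = 204
a_4 = -4(204) - 4(-60) = -576
a_5 = -4(-576) - 4(204) = 1488

1488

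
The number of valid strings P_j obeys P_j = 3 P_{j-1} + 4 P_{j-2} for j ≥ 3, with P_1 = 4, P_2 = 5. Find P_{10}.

P_3 = 3*5 + 4*4 = 31
P_4 = 3*31 + 4*5 = 113
P_5 = 3*113 + 4*31 = 463
P_6 = 3*463 + 4*113 = 1841
P_7 = 3*1841 + 4*463 = 7375
P_8 = 3*7375 + 4*1841 = 29489
P_9 = 3*29489 + 4*7375 = 117967
P_{10} = 3*117967 + 4*29489 = 471857

471857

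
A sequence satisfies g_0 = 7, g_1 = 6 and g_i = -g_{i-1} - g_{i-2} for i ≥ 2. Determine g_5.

g_2 = -6 - 7 = -13
g_3 = -(-13) - 6 = 7
g_4 = -7 - (-13) = 6
g_5 = -6 - 7 = -13

-13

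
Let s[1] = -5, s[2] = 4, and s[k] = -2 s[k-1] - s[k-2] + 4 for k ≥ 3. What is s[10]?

s[3] = -2·4 - (-5) + 4 = 1
s[4] = -2·1 - 4 + 4 = -2
s[5] = -2·(-2) - 1 + 4 = 7
s[6] = -2·7 - (-2) + 4 = -8
s[7] = -2·(-8) - 7 + 4 = 13
s[8] = -2·13 - (-8) + 4 = -14
s[9] = -2·(-14) - 13 + 4 = 19
s[10] = -2·19 - (-14) + 4 = -20

-20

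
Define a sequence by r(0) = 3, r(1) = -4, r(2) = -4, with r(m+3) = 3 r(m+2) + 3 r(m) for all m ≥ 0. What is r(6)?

r(3) = 3·(-4) + 3·3 = -3
r(4) = 3·(-3) + 3·(-4) = -21
r(5) = 3·(-21) + 3·(-4) = -75
r(6) = 3·(-75) + 3·(-3) = -234

-234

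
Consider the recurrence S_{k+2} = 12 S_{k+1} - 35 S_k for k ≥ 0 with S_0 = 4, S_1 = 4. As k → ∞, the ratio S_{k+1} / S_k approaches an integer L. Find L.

The characteristic equation is r^2 - 12r + 35 = 0, which factors as (r - 7)(r - 5) = 0.
So the roots are 7 and 5. Since |7| > |5| and the coefficient of 7^k is non-zero, the ratio tends to 7.

7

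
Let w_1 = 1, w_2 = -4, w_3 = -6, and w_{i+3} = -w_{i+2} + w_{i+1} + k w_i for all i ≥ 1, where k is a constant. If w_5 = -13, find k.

w_4 = 2 + k
w_5 = -8 - 5k
So -8 - 5k = -13, giving k = 1.

1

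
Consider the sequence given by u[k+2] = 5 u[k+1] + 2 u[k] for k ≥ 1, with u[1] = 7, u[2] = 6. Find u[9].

1039472

u[3] = 5*6 + 2*7 = 44
u[4] = 5*44 + 2*6 = 232
u[5] = 5*232 + 2*44 = 1248
u[6] = 5*1248 + 2*232 = 6704
u[7] = 5*6704 + 2*1248 = 36016
u[8] = 5*36016 + 2*6704 = 193488
u[9] = 5*193488 + 2*36016 = 1039472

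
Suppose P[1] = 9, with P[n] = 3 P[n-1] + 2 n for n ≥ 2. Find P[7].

P[2] = 3·9 + 4 = 31
P[3] = 3·31 + 6 = 99
P[4] = 3·99 + 8 = 305
P[5] = 3·305 + 10 = 925
P[6] = 3·925 + 12 = 2787
P[7] = 3·2787 + 14 = 8375

8375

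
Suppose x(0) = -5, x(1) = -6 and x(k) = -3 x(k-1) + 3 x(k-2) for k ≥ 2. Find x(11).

-1037367

x(2) = -3·(-6) + 3·(-5) = 3
x(3) = -3·3 + 3·(-6) = -27
x(4) = -3·(-27) + 3·3 = 90
x(5) = -3·90 + 3·(-27) = -351
x(6) = -3·(-351) + 3·90 = 1323
x(7) = -3·1323 + 3·(-351) = -5022
x(8) = -3·(-5022) + 3·1323 = 19035
x(9) = -3·19035 + 3·(-5022) = -72171
x(10) = -3·(-72171) + 3·19035 = 273618
x(11) = -3·273618 + 3·(-72171) = -1037367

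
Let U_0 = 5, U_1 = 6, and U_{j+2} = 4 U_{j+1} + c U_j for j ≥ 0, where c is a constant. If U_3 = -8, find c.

-4

U_2 = 24 + 5c
U_3 = 96 + 26c
So 96 + 26c = -8, giving c = -4.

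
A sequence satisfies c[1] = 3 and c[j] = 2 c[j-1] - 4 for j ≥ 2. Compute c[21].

-1048572

The fixed point is -4/(1 - 2) = 4, so c[j] - 4 = 2(c[j-1] - 4).
Hence c[j] = -1·2^{j-1} + 4.
c[21] = -1·2^{20} + 4 = -1·1048576 + 4 = -1048572.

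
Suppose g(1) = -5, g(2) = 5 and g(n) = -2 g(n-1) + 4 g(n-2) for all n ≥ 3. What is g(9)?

-30080

g(3) = -2·5 + 4·(-5) = -30
g(4) = -2·(-30) + 4·5 = 80
g(5) = -2·80 + 4·(-30) = -280
g(6) = -2·(-280) + 4·80 = 880
g(7) = -2·880 + 4·(-280) = -2880
g(8) = -2·(-2880) + 4·880 = 9280
g(9) = -2·9280 + 4·(-2880) = -30080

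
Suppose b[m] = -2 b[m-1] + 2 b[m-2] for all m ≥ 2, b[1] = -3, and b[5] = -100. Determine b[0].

Let b[0] = v.
b[2] = 6 + 2v
b[3] = -18 - 4v
b[4] = 48 + 12v
b[5] = -132 - 32v
So -132 - 32v = -100, giving v = -1.

-1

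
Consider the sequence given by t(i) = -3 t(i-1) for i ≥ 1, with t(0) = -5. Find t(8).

t(1) = -3*(-5) = 15
t(2) = -3*15 = -45
t(3) = -3*(-45) = 135
t(4) = -3*135 = -405
t(5) = -3*(-405) = 1215
t(6) = -3*1215 = -3645
t(7) = -3*(-3645) = 10935
t(8) = -3*10935 = -32805

-32805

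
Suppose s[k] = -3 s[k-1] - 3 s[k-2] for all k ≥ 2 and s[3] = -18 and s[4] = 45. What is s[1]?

Rearranging, s[k-2] = (s[k] + 3 s[k-1]) / -3.
s[2] = (45 + 3(-18)) / -3 = -9/-3 = 3
s[1] = (-18 + 3(3)) / -3 = -9/-3 = 3

3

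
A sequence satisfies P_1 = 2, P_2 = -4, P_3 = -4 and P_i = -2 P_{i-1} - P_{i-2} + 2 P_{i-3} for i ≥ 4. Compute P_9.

P_4 = -2(-4) - (-4) + 2(2) = 16
P_5 = -2(16) - (-4) + 2(-4) = -36
P_6 = -2(-36) - 16 + 2(-4) = 48
P_7 = -2(48) - (-36) + 2(16) = -28
P_8 = -2(-28) - 48 + 2(-36) = -64
P_9 = -2(-64) - (-28) + 2(48) = 252

252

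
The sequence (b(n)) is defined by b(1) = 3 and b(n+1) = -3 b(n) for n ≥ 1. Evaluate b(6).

b(2) = -3*3 = -9
b(3) = -3*(-9) = 27
b(4) = -3*27 = -81
b(5) = -3*(-81) = 243
b(6) = -3*243 = -729

-729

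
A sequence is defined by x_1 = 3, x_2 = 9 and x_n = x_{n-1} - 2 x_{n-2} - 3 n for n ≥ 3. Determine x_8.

18

x_3 = 9 - 2*3 - 9 = -6
x_4 = (-6) - 2*9 - 12 = -36
x_5 = (-36) - 2*(-6) - 15 = -39
x_6 = (-39) - 2*(-36) - 18 = 15
x_7 = 15 - 2*(-39) - 21 = 72
x_8 = 72 - 2*15 - 24 = 18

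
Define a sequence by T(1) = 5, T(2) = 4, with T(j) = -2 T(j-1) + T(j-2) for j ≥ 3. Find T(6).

56

T(3) = -2*4 + 5 = -3
T(4) = -2*(-3) + 4 = 10
T(5) = -2*10 + (-3) = -23
T(6) = -2*(-23) + 10 = 56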